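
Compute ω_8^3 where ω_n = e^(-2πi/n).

ω_8^3 = e^(-2πi·3/8)
= cos(-2π·3/8) + i·sin(-2π·3/8)
= cos(-6π/8) + i·sin(-6π/8)

ω_8^3 = cos(-6π/8) + i·sin(-6π/8) = -0.7071-0.7071i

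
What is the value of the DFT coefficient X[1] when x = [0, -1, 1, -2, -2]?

X[1] = Σ(n=0 to 4) x[n] · ω_5^(1n) where ω_5 = e^(-2πi/5)
= (0)·ω_5^0 + (-1)·ω_5^1 + (1)·ω_5^2 + (-2)·ω_5^3 + (-2)·ω_5^4

X[1] = -0.1180-2.7144i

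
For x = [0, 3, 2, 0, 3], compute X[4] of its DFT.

X[4] = Σ(n=0 to 4) x[n] · ω_5^(4n) where ω_5 = e^(-2πi/5)
= (0)·ω_5^0 + (3)·ω_5^4 + (2)·ω_5^8 + (0)·ω_5^12 + (3)·ω_5^16

X[4] = 0.2361+1.1756i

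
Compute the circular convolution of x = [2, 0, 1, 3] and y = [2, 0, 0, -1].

(x ⊛ y)[n] = Σ(m=0 to 3) x[m] · y[(n-m) mod 4]

Computing each output sample:
(x ⊛ y)[0] = 4
(x ⊛ y)[1] = -1
(x ⊛ y)[2] = -1
(x ⊛ y)[3] = 4

x ⊛ y = [4, -1, -1, 4]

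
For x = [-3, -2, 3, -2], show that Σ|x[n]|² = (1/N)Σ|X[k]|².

Time domain:
Σ|x[n]|² = |-3|² + |-2|² + |3|² + |-2|² = 26.0000

Frequency domain:
(1/4)Σ|X[k]|² = (1/4)(|-4|² + |-6|² + |4|² + |-6|²) = (1/4)·104.0000 = 26.0000

Both sides agree, confirming Parseval's theorem.

Σ|x[n]|² = (1/N)Σ|X[k]|² = 26.0000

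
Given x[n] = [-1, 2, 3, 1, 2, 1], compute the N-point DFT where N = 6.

X[k] = Σ(n=0 to 5) x[n] · ω_6^(nk)
where ω_6 = e^(-2πi/6)

Computing each X[k]:
X[0] = 8
X[1] = -3.0000-1.7321i
X[2] = -4
X[3] = 0
X[4] = -4
X[5] = -3.0000+1.7321i

X = [8, -3.0000-1.7321i, -4, 0, -4, -3.0000+1.7321i]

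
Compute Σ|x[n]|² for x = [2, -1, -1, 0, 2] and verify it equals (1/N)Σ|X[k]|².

Time domain:
Σ|x[n]|² = |2|² + |-1|² + |-1|² + |0|² + |2|² = 10.0000

Frequency domain:
(1/5)Σ|X[k]|² = (1/5)(|2|² + |3.1180+3.4410i|² + |0.8820+0.8123i|² + |0.8820-0.8123i|² + |3.1180-3.4410i|²) = (1/5)·50.0000 = 10.0000

Both sides agree, confirming Parseval's theorem.

Σ|x[n]|² = (1/N)Σ|X[k]|² = 10.0000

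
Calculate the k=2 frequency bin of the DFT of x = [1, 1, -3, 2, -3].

X[2] = Σ(n=0 to 4) x[n] · ω_5^(2n) where ω_5 = e^(-2πi/5)
= (1)·ω_5^0 + (1)·ω_5^2 + (-3)·ω_5^4 + (2)·ω_5^6 + (-3)·ω_5^8

X[2] = 2.3090-7.1064i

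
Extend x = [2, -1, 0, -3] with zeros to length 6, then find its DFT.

Original 4-point DFT: [-2, 2-2i, 6, 2+2i]
Zero-padded 6-point DFT provides frequency interpolation.

DFT_6([x, 0, ...]) = [-2, 4.5000+0.8660i, -0.5000+0.8660i, 6, -0.5000-0.8660i, 4.5000-0.8660i]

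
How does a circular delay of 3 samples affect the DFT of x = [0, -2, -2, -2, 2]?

Time shift by 3: X_shifted[k] = ω_5^(3k) · X[k]
Shifted x = [-2, -2, 2, 0, -2]

DFT(x[n-3]) = [-4, -4.8541-1.1756i, 1.8541+1.9021i, 1.8541-1.9021i, -4.8541+1.1756i]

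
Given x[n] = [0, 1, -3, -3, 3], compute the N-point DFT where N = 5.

X[k] = Σ(n=0 to 4) x[n] · ω_5^(nk)
where ω_5 = e^(-2πi/5)

Computing each X[k]:
X[0] = -2
X[1] = 6.0902+1.9021i
X[2] = -5.0902+1.1756i
X[3] = -5.0902-1.1756i
X[4] = 6.0902-1.9021i

X = [-2, 6.0902+1.9021i, -5.0902+1.1756i, -5.0902-1.1756i, 6.0902-1.9021i]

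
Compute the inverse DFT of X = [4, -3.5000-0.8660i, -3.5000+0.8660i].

x[n] = (1/3) Σ(k=0 to 2) X[k] · e^(2πikn/3)

Computing each x[n]:
x[0] = -1
x[1] = 3
x[2] = 2

x = [-1, 3, 2]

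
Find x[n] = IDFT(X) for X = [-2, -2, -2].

x[n] = (1/3) Σ(k=0 to 2) X[k] · e^(2πikn/3)

Computing each x[n]:
x[0] = -2
x[1] = 0
x[2] = 0

x = [-2, 0, 0]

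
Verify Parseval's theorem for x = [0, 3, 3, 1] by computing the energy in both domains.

Time domain:
Σ|x[n]|² = |0|² + |3|² + |3|² + |1|² = 19.0000

Frequency domain:
(1/4)Σ|X[k]|² = (1/4)(|7|² + |-3-2i|² + |-1|² + |-3+2i|²) = (1/4)·76.0000 = 19.0000

Both sides agree, confirming Parseval's theorem.

Σ|x[n]|² = (1/N)Σ|X[k]|² = 19.0000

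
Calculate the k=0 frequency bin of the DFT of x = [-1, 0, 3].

X[0] = Σ(n=0 to 2) x[n] · ω_3^0 = Σ x[n]
= (-1) + (0) + (3)

X[0] = 2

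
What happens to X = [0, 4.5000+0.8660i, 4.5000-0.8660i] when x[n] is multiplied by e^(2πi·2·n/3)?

Modulation property: DFT(ω_3^(-2n)·x[n]) = X[(k-2) mod 3], so circularly shift X by 2 positions.

X[k-2] = [4.5000+0.8660i, 4.5000-0.8660i, 0]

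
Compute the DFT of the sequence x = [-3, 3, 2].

X[k] = Σ(n=0 to 2) x[n] · ω_3^(nk)
where ω_3 = e^(-2πi/3)

Computing each X[k]:
X[0] = 2
X[1] = -5.5000-0.8660i
X[2] = -5.5000+0.8660i

X = [2, -5.5000-0.8660i, -5.5000+0.8660i]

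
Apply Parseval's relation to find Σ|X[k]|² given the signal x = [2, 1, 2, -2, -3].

Parseval: Σ|x[n]|² = (1/N)Σ|X[k]|², so Σ|X[k]|² = N·Σ|x[n]|² = 5·22.0000

Σ|X[k]|² = N·Σ|x[n]|² = 5·22.0000 = 110.0000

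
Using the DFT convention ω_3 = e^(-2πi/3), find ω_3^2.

ω_3^2 = e^(-2πi·2/3)
= cos(-2π·2/3) + i·sin(-2π·2/3)
= cos(-4π/3) + i·sin(-4π/3)

ω_3^2 = cos(-4π/3) + i·sin(-4π/3) = -0.5000+0.8660i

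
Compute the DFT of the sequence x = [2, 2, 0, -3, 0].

X[k] = Σ(n=0 to 4) x[n] · ω_5^(nk)
where ω_5 = e^(-2πi/5)

Computing each X[k]:
X[0] = 1
X[1] = 5.0451-3.6655i
X[2] = -0.5451+1.6776i
X[3] = -0.5451-1.6776i
X[4] = 5.0451+3.6655i

X = [1, 5.0451-3.6655i, -0.5451+1.6776i, -0.5451-1.6776i, 5.0451+3.6655i]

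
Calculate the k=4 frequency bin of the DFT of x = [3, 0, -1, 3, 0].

X[4] = Σ(n=0 to 4) x[n] · ω_5^(4n) where ω_5 = e^(-2πi/5)
= (3)·ω_5^0 + (0)·ω_5^4 + (-1)·ω_5^8 + (3)·ω_5^12 + (0)·ω_5^16

X[4] = 1.3820-2.3511i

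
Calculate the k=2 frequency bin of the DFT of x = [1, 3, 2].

X[2] = Σ(n=0 to 2) x[n] · ω_3^(2n) where ω_3 = e^(-2πi/3)
= (1)·ω_3^0 + (3)·ω_3^2 + (2)·ω_3^4

X[2] = -1.5000+0.8660i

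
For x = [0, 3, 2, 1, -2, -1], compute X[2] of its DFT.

X[2] = Σ(n=0 to 5) x[n] · ω_6^(2n) where ω_6 = e^(-2πi/6)
= (0)·ω_6^0 + (3)·ω_6^2 + (2)·ω_6^4 + (1)·ω_6^6 + (-2)·ω_6^8 + (-1)·ω_6^10

X[2] = 0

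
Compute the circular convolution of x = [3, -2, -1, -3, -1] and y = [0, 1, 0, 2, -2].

(x ⊛ y)[n] = Σ(m=0 to 4) x[m] · y[(n-m) mod 5]

Computing each output sample:
(x ⊛ y)[0] = 1
(x ⊛ y)[1] = -1
(x ⊛ y)[2] = 2
(x ⊛ y)[3] = 7
(x ⊛ y)[4] = -13

x ⊛ y = [1, -1, 2, 7, -13]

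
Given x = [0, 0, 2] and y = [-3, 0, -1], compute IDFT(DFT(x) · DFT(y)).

(x ⊛ y)[n] = Σ(m=0 to 2) x[m] · y[(n-m) mod 3]

Computing each output sample:
(x ⊛ y)[0] = 0
(x ⊛ y)[1] = -2
(x ⊛ y)[2] = -6

x ⊛ y = [0, -2, -6]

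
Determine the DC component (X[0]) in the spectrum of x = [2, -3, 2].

X[0] = Σ(n=0 to 2) x[n] · ω_3^0 = Σ x[n]
= (2) + (-3) + (2)

X[0] = 1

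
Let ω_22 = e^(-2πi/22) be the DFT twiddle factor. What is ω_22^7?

ω_22^7 = e^(-2πi·7/22)
= cos(-2π·7/22) + i·sin(-2π·7/22)
= cos(-14π/22) + i·sin(-14π/22)

ω_22^7 = cos(-14π/22) + i·sin(-14π/22) = -0.4154-0.9096i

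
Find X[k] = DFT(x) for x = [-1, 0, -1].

X[k] = Σ(n=0 to 2) x[n] · ω_3^(nk)
where ω_3 = e^(-2πi/3)

Computing each X[k]:
X[0] = -2
X[1] = -0.5000-0.8660i
X[2] = -0.5000+0.8660i

X = [-2, -0.5000-0.8660i, -0.5000+0.8660i]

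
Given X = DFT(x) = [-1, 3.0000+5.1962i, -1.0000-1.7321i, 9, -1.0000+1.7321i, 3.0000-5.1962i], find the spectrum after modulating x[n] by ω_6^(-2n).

Modulation property: DFT(ω_6^(-2n)·x[n]) = X[(k-2) mod 6], so circularly shift X by 2 positions.

X[k-2] = [-1.0000+1.7321i, 3.0000-5.1962i, -1, 3.0000+5.1962i, -1.0000-1.7321i, 9]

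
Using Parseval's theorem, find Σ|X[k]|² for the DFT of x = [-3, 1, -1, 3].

Parseval: Σ|x[n]|² = (1/N)Σ|X[k]|², so Σ|X[k]|² = N·Σ|x[n]|² = 4·20.0000

Σ|X[k]|² = N·Σ|x[n]|² = 4·20.0000 = 80.0000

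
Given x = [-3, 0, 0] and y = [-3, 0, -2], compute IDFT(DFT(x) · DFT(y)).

(x ⊛ y)[n] = Σ(m=0 to 2) x[m] · y[(n-m) mod 3]

Computing each output sample:
(x ⊛ y)[0] = 9
(x ⊛ y)[1] = 0
(x ⊛ y)[2] = 6

x ⊛ y = [9, 0, 6]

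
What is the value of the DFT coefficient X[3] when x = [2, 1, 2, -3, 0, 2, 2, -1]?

X[3] = Σ(n=0 to 7) x[n] · ω_8^(3n) where ω_8 = e^(-2πi/8)
= (2)·ω_8^0 + (1)·ω_8^3 + (2)·ω_8^6 + (-3)·ω_8^9 + (0)·ω_8^12 + (2)·ω_8^15 + (2)·ω_8^18 + (-1)·ω_8^21

X[3] = 1.2929+2.1213i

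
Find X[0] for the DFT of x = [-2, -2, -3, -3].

X[0] = Σ(n=0 to 3) x[n] · ω_4^0 = Σ x[n]
= (-2) + (-2) + (-3) + (-3)

X[0] = -10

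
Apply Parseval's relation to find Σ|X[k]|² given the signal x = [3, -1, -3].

Parseval: Σ|x[n]|² = (1/N)Σ|X[k]|², so Σ|X[k]|² = N·Σ|x[n]|² = 3·19.0000

Σ|X[k]|² = N·Σ|x[n]|² = 3·19.0000 = 57.0000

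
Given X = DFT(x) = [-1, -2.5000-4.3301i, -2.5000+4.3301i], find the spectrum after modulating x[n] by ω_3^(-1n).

Modulation property: DFT(ω_3^(-1n)·x[n]) = X[(k-1) mod 3], so circularly shift X by 1 positions.

X[k-1] = [-2.5000+4.3301i, -1, -2.5000-4.3301i]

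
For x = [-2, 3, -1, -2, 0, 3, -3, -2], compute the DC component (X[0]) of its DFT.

X[0] = Σ(n=0 to 7) x[n] · ω_8^0 = Σ x[n]
= (-2) + (3) + (-1) + (-2) + (0) + (3) + (-3) + (-2)

X[0] = -4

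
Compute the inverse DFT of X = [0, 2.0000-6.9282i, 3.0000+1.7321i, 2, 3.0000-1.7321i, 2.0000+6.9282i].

x[n] = (1/6) Σ(k=0 to 5) X[k] · e^(2πikn/6)

Computing each x[n]:
x[0] = 2
x[1] = 1
x[2] = 2
x[3] = 0
x[4] = -3
x[5] = -2

x = [2, 1, 2, 0, -3, -2]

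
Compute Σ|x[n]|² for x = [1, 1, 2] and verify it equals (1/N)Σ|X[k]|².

Time domain:
Σ|x[n]|² = |1|² + |1|² + |2|² = 6.0000

Frequency domain:
(1/3)Σ|X[k]|² = (1/3)(|4|² + |-0.5000+0.8660i|² + |-0.5000-0.8660i|²) = (1/3)·18.0000 = 6.0000

Both sides agree, confirming Parseval's theorem.

Σ|x[n]|² = (1/N)Σ|X[k]|² = 6.0000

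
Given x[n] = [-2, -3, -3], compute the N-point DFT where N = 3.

X[k] = Σ(n=0 to 2) x[n] · ω_3^(nk)
where ω_3 = e^(-2πi/3)

Computing each X[k]:
X[0] = -8
X[1] = 1
X[2] = 1

X = [-8, 1, 1]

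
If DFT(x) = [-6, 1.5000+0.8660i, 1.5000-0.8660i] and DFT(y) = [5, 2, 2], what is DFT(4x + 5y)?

By linearity: DFT(4x + 5y) = 4·DFT(x) + 5·DFT(y)
= 4·[-6, 1.5000+0.8660i, 1.5000-0.8660i] + 5·[5, 2, 2]

Computing element-wise:
Z[0] = 4·(-6) + 5·(5) = 1
Z[1] = 4·(1.5000+0.8660i) + 5·(2) = 16.0000+3.4640i
Z[2] = 4·(1.5000-0.8660i) + 5·(2) = 16.0000-3.4640i

DFT(4x + 5y) = 4·X + 5·Y = [1, 16.0000+3.4640i, 16.0000-3.4640i]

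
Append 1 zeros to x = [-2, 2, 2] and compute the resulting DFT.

Original 3-point DFT: [2, -4, -4]
Zero-padded 4-point DFT provides frequency interpolation.

DFT_4([x, 0, ...]) = [2, -4-2i, -2, -4+2i]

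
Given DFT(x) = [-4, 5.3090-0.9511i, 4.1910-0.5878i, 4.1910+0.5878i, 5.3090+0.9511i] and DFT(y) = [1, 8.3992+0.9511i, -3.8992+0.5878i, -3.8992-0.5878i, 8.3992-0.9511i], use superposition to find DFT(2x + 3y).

By linearity: DFT(2x + 3y) = 2·DFT(x) + 3·DFT(y)
= 2·[-4, 5.3090-0.9511i, 4.1910-0.5878i, 4.1910+0.5878i, 5.3090+0.9511i] + 3·[1, 8.3992+0.9511i, -3.8992+0.5878i, -3.8992-0.5878i, 8.3992-0.9511i]

Computing element-wise:
Z[0] = 2·(-4) + 3·(1) = -5
Z[1] = 2·(5.3090-0.9511i) + 3·(8.3992+0.9511i) = 35.8156+0.9511i
Z[2] = 2·(4.1910-0.5878i) + 3·(-3.8992+0.5878i) = -3.3156+0.5878i
Z[3] = 2·(4.1910+0.5878i) + 3·(-3.8992-0.5878i) = -3.3156-0.5878i
Z[4] = 2·(5.3090+0.9511i) + 3·(8.3992-0.9511i) = 35.8156-0.9511i

DFT(2x + 3y) = 2·X + 3·Y = [-5, 35.8156+0.9511i, -3.3156+0.5878i, -3.3156-0.5878i, 35.8156-0.9511i]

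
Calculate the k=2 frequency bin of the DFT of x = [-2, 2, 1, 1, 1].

X[2] = Σ(n=0 to 4) x[n] · ω_5^(2n) where ω_5 = e^(-2πi/5)
= (-2)·ω_5^0 + (2)·ω_5^2 + (1)·ω_5^4 + (1)·ω_5^6 + (1)·ω_5^8

X[2] = -3.8090-0.5878i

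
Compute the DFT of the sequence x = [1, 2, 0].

X[k] = Σ(n=0 to 2) x[n] · ω_3^(nk)
where ω_3 = e^(-2πi/3)

Computing each X[k]:
X[0] = 3
X[1] = -1.7321i
X[2] = 1.7321i

X = [3, -1.7321i, 1.7321i]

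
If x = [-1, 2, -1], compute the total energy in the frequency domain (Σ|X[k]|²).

Parseval: Σ|x[n]|² = (1/N)Σ|X[k]|², so Σ|X[k]|² = N·Σ|x[n]|² = 3·6.0000

Σ|X[k]|² = N·Σ|x[n]|² = 3·6.0000 = 18.0000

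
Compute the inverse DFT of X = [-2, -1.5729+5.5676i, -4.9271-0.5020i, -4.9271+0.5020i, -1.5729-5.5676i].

x[n] = (1/5) Σ(k=0 to 4) X[k] · e^(2πikn/5)

Computing each x[n]:
x[0] = -3
x[1] = -1
x[2] = -2
x[3] = 1
x[4] = 3

x = [-3, -1, -2, 1, 3]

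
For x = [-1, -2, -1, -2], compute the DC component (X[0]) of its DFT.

X[0] = Σ(n=0 to 3) x[n] · ω_4^0 = Σ x[n]
= (-1) + (-2) + (-1) + (-2)

X[0] = -6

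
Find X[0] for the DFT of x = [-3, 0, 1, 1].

X[0] = Σ(n=0 to 3) x[n] · ω_4^0 = Σ x[n]
= (-3) + (0) + (1) + (1)

X[0] = -1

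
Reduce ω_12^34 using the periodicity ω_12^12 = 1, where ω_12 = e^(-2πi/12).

Since ω_12^12 = 1, powers reduce modulo 12.
34 mod 12 = 10
So ω_12^34 = ω_12^10 = e^(-2πi·10/12)

ω_12^34 = ω_12^10 = 0.5000+0.8660i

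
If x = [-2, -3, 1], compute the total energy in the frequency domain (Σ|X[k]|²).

Parseval: Σ|x[n]|² = (1/N)Σ|X[k]|², so Σ|X[k]|² = N·Σ|x[n]|² = 3·14.0000

Σ|X[k]|² = N·Σ|x[n]|² = 3·14.0000 = 42.0000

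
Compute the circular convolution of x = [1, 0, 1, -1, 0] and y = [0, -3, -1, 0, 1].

(x ⊛ y)[n] = Σ(m=0 to 4) x[m] · y[(n-m) mod 5]

Computing each output sample:
(x ⊛ y)[0] = 1
(x ⊛ y)[1] = -2
(x ⊛ y)[2] = -2
(x ⊛ y)[3] = -3
(x ⊛ y)[4] = 3

x ⊛ y = [1, -2, -2, -3, 3]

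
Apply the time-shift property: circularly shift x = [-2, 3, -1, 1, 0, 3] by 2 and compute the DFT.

Time shift by 2: X_shifted[k] = ω_6^(2k) · X[k]
Shifted x = [0, 3, -2, 3, -1, 1]

DFT(x[n-2]) = [4, 0.5000-0.8660i, 2.5000-2.5981i, -10, 2.5000+2.5981i, 0.5000+0.8660i]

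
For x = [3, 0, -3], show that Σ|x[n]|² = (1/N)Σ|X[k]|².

Time domain:
Σ|x[n]|² = |3|² + |0|² + |-3|² = 18.0000

Frequency domain:
(1/3)Σ|X[k]|² = (1/3)(|0|² + |4.5000-2.5981i|² + |4.5000+2.5981i|²) = (1/3)·54.0000 = 18.0000

Both sides agree, confirming Parseval's theorem.

Σ|x[n]|² = (1/N)Σ|X[k]|² = 18.0000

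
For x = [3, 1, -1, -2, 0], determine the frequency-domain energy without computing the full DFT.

Parseval: Σ|x[n]|² = (1/N)Σ|X[k]|², so Σ|X[k]|² = N·Σ|x[n]|² = 5·15.0000

Σ|X[k]|² = N·Σ|x[n]|² = 5·15.0000 = 75.0000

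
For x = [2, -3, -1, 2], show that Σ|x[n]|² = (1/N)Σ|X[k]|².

Time domain:
Σ|x[n]|² = |2|² + |-3|² + |-1|² + |2|² = 18.0000

Frequency domain:
(1/4)Σ|X[k]|² = (1/4)(|0|² + |3+5i|² + |2|² + |3-5i|²) = (1/4)·72.0000 = 18.0000

Both sides agree, confirming Parseval's theorem.

Σ|x[n]|² = (1/N)Σ|X[k]|² = 18.0000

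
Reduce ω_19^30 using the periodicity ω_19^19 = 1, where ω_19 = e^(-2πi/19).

Since ω_19^19 = 1, powers reduce modulo 19.
30 mod 19 = 11
So ω_19^30 = ω_19^11 = e^(-2πi·11/19)

ω_19^30 = ω_19^11 = -0.8795+0.4759i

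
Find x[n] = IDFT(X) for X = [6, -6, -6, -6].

x[n] = (1/4) Σ(k=0 to 3) X[k] · e^(2πikn/4)

Computing each x[n]:
x[0] = -3
x[1] = 3
x[2] = 3
x[3] = 3

x = [-3, 3, 3, 3]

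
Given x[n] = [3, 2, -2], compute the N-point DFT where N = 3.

X[k] = Σ(n=0 to 2) x[n] · ω_3^(nk)
where ω_3 = e^(-2πi/3)

Computing each X[k]:
X[0] = 3
X[1] = 3.0000-3.4641i
X[2] = 3.0000+3.4641i

X = [3, 3.0000-3.4641i, 3.0000+3.4641i]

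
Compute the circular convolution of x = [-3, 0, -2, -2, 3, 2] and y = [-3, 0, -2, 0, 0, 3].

(x ⊛ y)[n] = Σ(m=0 to 5) x[m] · y[(n-m) mod 6]

Computing each output sample:
(x ⊛ y)[0] = 3
(x ⊛ y)[1] = -10
(x ⊛ y)[2] = 6
(x ⊛ y)[3] = 15
(x ⊛ y)[4] = 1
(x ⊛ y)[5] = -11

x ⊛ y = [3, -10, 6, 15, 1, -11]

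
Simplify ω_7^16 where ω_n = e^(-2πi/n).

Since ω_7^7 = 1, powers reduce modulo 7.
16 mod 7 = 2
So ω_7^16 = ω_7^2 = e^(-2πi·2/7)

ω_7^16 = ω_7^2 = -0.2225-0.9749i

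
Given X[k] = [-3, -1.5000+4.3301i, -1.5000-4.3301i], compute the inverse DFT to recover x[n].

x[n] = (1/3) Σ(k=0 to 2) X[k] · e^(2πikn/3)

Computing each x[n]:
x[0] = -2
x[1] = -3
x[2] = 2

x = [-2, -3, 2]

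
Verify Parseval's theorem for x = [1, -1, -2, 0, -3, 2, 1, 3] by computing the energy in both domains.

Time domain:
Σ|x[n]|² = |1|² + |-1|² + |-2|² + |0|² + |-3|² + |2|² + |1|² + |3|² = 29.0000

Frequency domain:
(1/8)Σ|X[k]|² = (1/8)(|1|² + |4.0000+7.2426i|² + |-1+2i|² + |4.0000+1.2426i|² + |-7|² + |4.0000-1.2426i|² + |-1-2i|² + |4.0000-7.2426i|²) = (1/8)·232.0000 = 29.0000

Both sides agree, confirming Parseval's theorem.

Σ|x[n]|² = (1/N)Σ|X[k]|² = 29.0000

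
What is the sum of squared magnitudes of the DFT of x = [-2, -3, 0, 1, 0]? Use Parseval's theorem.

Parseval: Σ|x[n]|² = (1/N)Σ|X[k]|², so Σ|X[k]|² = N·Σ|x[n]|² = 5·14.0000

Σ|X[k]|² = N·Σ|x[n]|² = 5·14.0000 = 70.0000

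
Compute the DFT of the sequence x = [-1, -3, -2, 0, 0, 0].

X[k] = Σ(n=0 to 5) x[n] · ω_6^(nk)
where ω_6 = e^(-2πi/6)

Computing each X[k]:
X[0] = -6
X[1] = -1.5000+4.3301i
X[2] = 1.5000+0.8660i
X[3] = 0
X[4] = 1.5000-0.8660i
X[5] = -1.5000-4.3301i

X = [-6, -1.5000+4.3301i, 1.5000+0.8660i, 0, 1.5000-0.8660i, -1.5000-4.3301i]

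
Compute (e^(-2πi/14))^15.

Since ω_14^14 = 1, powers reduce modulo 14.
15 mod 14 = 1
So ω_14^15 = ω_14^1 = e^(-2πi·1/14)

ω_14^15 = ω_14^1 = 0.9010-0.4339i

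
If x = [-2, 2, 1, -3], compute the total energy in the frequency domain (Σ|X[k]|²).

Parseval: Σ|x[n]|² = (1/N)Σ|X[k]|², so Σ|X[k]|² = N·Σ|x[n]|² = 4·18.0000

Σ|X[k]|² = N·Σ|x[n]|² = 4·18.0000 = 72.0000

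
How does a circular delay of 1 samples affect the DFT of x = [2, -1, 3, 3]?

Time shift by 1: X_shifted[k] = ω_4^(1k) · X[k]
Shifted x = [3, 2, -1, 3]

DFT(x[n-1]) = [7, 4+1i, -3, 4-1i]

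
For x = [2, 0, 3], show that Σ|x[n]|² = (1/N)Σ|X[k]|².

Time domain:
Σ|x[n]|² = |2|² + |0|² + |3|² = 13.0000

Frequency domain:
(1/3)Σ|X[k]|² = (1/3)(|5|² + |0.5000+2.5981i|² + |0.5000-2.5981i|²) = (1/3)·39.0000 = 13.0000

Both sides agree, confirming Parseval's theorem.

Σ|x[n]|² = (1/N)Σ|X[k]|² = 13.0000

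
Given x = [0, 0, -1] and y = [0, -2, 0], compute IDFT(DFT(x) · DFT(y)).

(x ⊛ y)[n] = Σ(m=0 to 2) x[m] · y[(n-m) mod 3]

Computing each output sample:
(x ⊛ y)[0] = 2
(x ⊛ y)[1] = 0
(x ⊛ y)[2] = 0

x ⊛ y = [2, 0, 0]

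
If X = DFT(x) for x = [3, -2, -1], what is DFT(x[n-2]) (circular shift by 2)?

Time shift by 2: X_shifted[k] = ω_3^(2k) · X[k]
Shifted x = [-2, -1, 3]

DFT(x[n-2]) = [0, -3.0000+3.4641i, -3.0000-3.4641i]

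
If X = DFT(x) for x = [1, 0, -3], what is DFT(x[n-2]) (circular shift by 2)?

Time shift by 2: X_shifted[k] = ω_3^(2k) · X[k]
Shifted x = [0, -3, 1]

DFT(x[n-2]) = [-2, 1.0000+3.4641i, 1.0000-3.4641i]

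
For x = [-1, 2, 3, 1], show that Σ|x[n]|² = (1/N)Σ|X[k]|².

Time domain:
Σ|x[n]|² = |-1|² + |2|² + |3|² + |1|² = 15.0000

Frequency domain:
(1/4)Σ|X[k]|² = (1/4)(|5|² + |-4-1i|² + |-1|² + |-4+1i|²) = (1/4)·60.0000 = 15.0000

Both sides agree, confirming Parseval's theorem.

Σ|x[n]|² = (1/N)Σ|X[k]|² = 15.0000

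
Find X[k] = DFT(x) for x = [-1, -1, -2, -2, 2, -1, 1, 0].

X[k] = Σ(n=0 to 7) x[n] · ω_8^(nk)
where ω_8 = e^(-2πi/8)

Computing each X[k]:
X[0] = -4
X[1] = -1.5858+4.4142i
X[2] = 2
X[3] = -4.4142-1.5858i
X[4] = 4
X[5] = -4.4142+1.5858i
X[6] = 2
X[7] = -1.5858-4.4142i

X = [-4, -1.5858+4.4142i, 2, -4.4142-1.5858i, 4, -4.4142+1.5858i, 2, -1.5858-4.4142i]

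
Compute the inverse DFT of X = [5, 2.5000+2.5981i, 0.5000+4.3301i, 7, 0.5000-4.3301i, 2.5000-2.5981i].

x[n] = (1/6) Σ(k=0 to 5) X[k] · e^(2πikn/6)

Computing each x[n]:
x[0] = 3
x[1] = -2
x[2] = 2
x[3] = -1
x[4] = 1
x[5] = 2

x = [3, -2, 2, -1, 1, 2]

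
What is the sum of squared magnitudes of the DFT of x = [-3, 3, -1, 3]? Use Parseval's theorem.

Parseval: Σ|x[n]|² = (1/N)Σ|X[k]|², so Σ|X[k]|² = N·Σ|x[n]|² = 4·28.0000

Σ|X[k]|² = N·Σ|x[n]|² = 4·28.0000 = 112.0000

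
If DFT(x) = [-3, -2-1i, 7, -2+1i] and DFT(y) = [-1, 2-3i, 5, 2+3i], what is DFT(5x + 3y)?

By linearity: DFT(5x + 3y) = 5·DFT(x) + 3·DFT(y)
= 5·[-3, -2-1i, 7, -2+1i] + 3·[-1, 2-3i, 5, 2+3i]

Computing element-wise:
Z[0] = 5·(-3) + 3·(-1) = -18
Z[1] = 5·(-2-1i) + 3·(2-3i) = -4-14i
Z[2] = 5·(7) + 3·(5) = 50
Z[3] = 5·(-2+1i) + 3·(2+3i) = -4+14i

DFT(5x + 3y) = 5·X + 3·Y = [-18, -4-14i, 50, -4+14i]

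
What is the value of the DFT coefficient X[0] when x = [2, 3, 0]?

X[0] = Σ(n=0 to 2) x[n] · ω_3^0 = Σ x[n]
= (2) + (3) + (0)

X[0] = 5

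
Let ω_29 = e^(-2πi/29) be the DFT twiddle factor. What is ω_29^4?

ω_29^4 = e^(-2πi·4/29)
= cos(-2π·4/29) + i·sin(-2π·4/29)
= cos(-8π/29) + i·sin(-8π/29)

ω_29^4 = cos(-8π/29) + i·sin(-8π/29) = 0.6474-0.7622i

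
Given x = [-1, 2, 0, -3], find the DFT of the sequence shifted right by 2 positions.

Time shift by 2: X_shifted[k] = ω_4^(2k) · X[k]
Shifted x = [0, -3, -1, 2]

DFT(x[n-2]) = [-2, 1+5i, 0, 1-5i]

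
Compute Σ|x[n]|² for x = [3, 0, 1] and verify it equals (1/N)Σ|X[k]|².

Time domain:
Σ|x[n]|² = |3|² + |0|² + |1|² = 10.0000

Frequency domain:
(1/3)Σ|X[k]|² = (1/3)(|4|² + |2.5000+0.8660i|² + |2.5000-0.8660i|²) = (1/3)·30.0000 = 10.0000

Both sides agree, confirming Parseval's theorem.

Σ|x[n]|² = (1/N)Σ|X[k]|² = 10.0000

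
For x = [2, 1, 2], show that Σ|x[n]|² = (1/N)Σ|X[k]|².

Time domain:
Σ|x[n]|² = |2|² + |1|² + |2|² = 9.0000

Frequency domain:
(1/3)Σ|X[k]|² = (1/3)(|5|² + |0.5000+0.8660i|² + |0.5000-0.8660i|²) = (1/3)·27.0000 = 9.0000

Both sides agree, confirming Parseval's theorem.

Σ|x[n]|² = (1/N)Σ|X[k]|² = 9.0000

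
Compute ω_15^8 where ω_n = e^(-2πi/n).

ω_15^8 = e^(-2πi·8/15)
= cos(-2π·8/15) + i·sin(-2π·8/15)
= cos(-16π/15) + i·sin(-16π/15)

ω_15^8 = cos(-16π/15) + i·sin(-16π/15) = -0.9781+0.2079i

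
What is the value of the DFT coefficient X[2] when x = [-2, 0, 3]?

X[2] = Σ(n=0 to 2) x[n] · ω_3^(2n) where ω_3 = e^(-2πi/3)
= (-2)·ω_3^0 + (0)·ω_3^2 + (3)·ω_3^4

X[2] = -3.5000-2.5981i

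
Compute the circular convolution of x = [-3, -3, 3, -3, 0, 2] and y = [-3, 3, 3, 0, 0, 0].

(x ⊛ y)[n] = Σ(m=0 to 5) x[m] · y[(n-m) mod 6]

Computing each output sample:
(x ⊛ y)[0] = 15
(x ⊛ y)[1] = 6
(x ⊛ y)[2] = -27
(x ⊛ y)[3] = 9
(x ⊛ y)[4] = 0
(x ⊛ y)[5] = -15

x ⊛ y = [15, 6, -27, 9, 0, -15]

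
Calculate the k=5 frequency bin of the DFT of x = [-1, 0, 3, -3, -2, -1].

X[5] = Σ(n=0 to 5) x[n] · ω_6^(5n) where ω_6 = e^(-2πi/6)
= (-1)·ω_6^0 + (0)·ω_6^5 + (3)·ω_6^10 + (-3)·ω_6^15 + (-2)·ω_6^20 + (-1)·ω_6^25

X[5] = 1.0000+5.1962i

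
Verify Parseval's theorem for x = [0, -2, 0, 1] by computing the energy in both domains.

Time domain:
Σ|x[n]|² = |0|² + |-2|² + |0|² + |1|² = 5.0000

Frequency domain:
(1/4)Σ|X[k]|² = (1/4)(|-1|² + |3i|² + |1|² + |-3i|²) = (1/4)·20.0000 = 5.0000

Both sides agree, confirming Parseval's theorem.

Σ|x[n]|² = (1/N)Σ|X[k]|² = 5.0000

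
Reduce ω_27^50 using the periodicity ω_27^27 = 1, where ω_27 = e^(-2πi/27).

Since ω_27^27 = 1, powers reduce modulo 27.
50 mod 27 = 23
So ω_27^50 = ω_27^23 = e^(-2πi·23/27)

ω_27^50 = ω_27^23 = 0.5972+0.8021i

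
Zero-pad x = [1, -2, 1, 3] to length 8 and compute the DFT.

Original 4-point DFT: [3, 5i, 1, -5i]
Zero-padded 8-point DFT provides frequency interpolation.

DFT_8([x, 0, ...]) = [3, -2.5355-1.7071i, 5i, 4.5355+0.2929i, 1, 4.5355-0.2929i, -5i, -2.5355+1.7071i]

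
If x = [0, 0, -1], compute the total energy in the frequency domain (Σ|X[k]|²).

Parseval: Σ|x[n]|² = (1/N)Σ|X[k]|², so Σ|X[k]|² = N·Σ|x[n]|² = 3·1.0000

Σ|X[k]|² = N·Σ|x[n]|² = 3·1.0000 = 3.0000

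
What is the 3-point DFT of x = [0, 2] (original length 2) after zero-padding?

Original 2-point DFT: [2, -2]
Zero-padded 3-point DFT provides frequency interpolation.

DFT_3([x, 0, ...]) = [2, -1.0000-1.7321i, -1.0000+1.7321i]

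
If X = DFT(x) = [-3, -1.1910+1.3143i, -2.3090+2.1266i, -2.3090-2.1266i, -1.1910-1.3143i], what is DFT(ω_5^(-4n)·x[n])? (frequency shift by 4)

Modulation property: DFT(ω_5^(-4n)·x[n]) = X[(k-4) mod 5], so circularly shift X by 4 positions.

X[k-4] = [-1.1910+1.3143i, -2.3090+2.1266i, -2.3090-2.1266i, -1.1910-1.3143i, -3]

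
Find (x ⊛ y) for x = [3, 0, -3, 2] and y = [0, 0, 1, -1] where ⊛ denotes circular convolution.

(x ⊛ y)[n] = Σ(m=0 to 3) x[m] · y[(n-m) mod 4]

Computing each output sample:
(x ⊛ y)[0] = -3
(x ⊛ y)[1] = 5
(x ⊛ y)[2] = 1
(x ⊛ y)[3] = -3

x ⊛ y = [-3, 5, 1, -3]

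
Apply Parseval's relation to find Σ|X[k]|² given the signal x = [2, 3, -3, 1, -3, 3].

Parseval: Σ|x[n]|² = (1/N)Σ|X[k]|², so Σ|X[k]|² = N·Σ|x[n]|² = 6·41.0000

Σ|X[k]|² = N·Σ|x[n]|² = 6·41.0000 = 246.0000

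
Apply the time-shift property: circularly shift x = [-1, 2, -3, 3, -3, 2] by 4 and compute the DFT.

Time shift by 4: X_shifted[k] = ω_6^(4k) · X[k]
Shifted x = [-3, 3, -3, 2, -1, 2]

DFT(x[n-4]) = [0, -0.5000+0.8660i, -1.5000-2.5981i, -14, -1.5000+2.5981i, -0.5000-0.8660i]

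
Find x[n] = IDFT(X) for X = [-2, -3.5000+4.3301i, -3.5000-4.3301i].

x[n] = (1/3) Σ(k=0 to 2) X[k] · e^(2πikn/3)

Computing each x[n]:
x[0] = -3
x[1] = -2
x[2] = 3

x = [-3, -2, 3]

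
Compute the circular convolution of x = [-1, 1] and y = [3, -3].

(x ⊛ y)[n] = Σ(m=0 to 1) x[m] · y[(n-m) mod 2]

Computing each output sample:
(x ⊛ y)[0] = -6
(x ⊛ y)[1] = 6

x ⊛ y = [-6, 6]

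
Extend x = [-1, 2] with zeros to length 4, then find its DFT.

Original 2-point DFT: [1, -3]
Zero-padded 4-point DFT provides frequency interpolation.

DFT_4([x, 0, ...]) = [1, -1-2i, -3, -1+2i]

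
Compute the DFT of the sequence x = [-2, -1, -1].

X[k] = Σ(n=0 to 2) x[n] · ω_3^(nk)
where ω_3 = e^(-2πi/3)

Computing each X[k]:
X[0] = -4
X[1] = -1
X[2] = -1

X = [-4, -1, -1]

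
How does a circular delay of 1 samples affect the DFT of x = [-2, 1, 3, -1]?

Time shift by 1: X_shifted[k] = ω_4^(1k) · X[k]
Shifted x = [-1, -2, 1, 3]

DFT(x[n-1]) = [1, -2+5i, -1, -2-5i]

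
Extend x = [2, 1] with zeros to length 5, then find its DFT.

Original 2-point DFT: [3, 1]
Zero-padded 5-point DFT provides frequency interpolation.

DFT_5([x, 0, ...]) = [3, 2.3090-0.9511i, 1.1910-0.5878i, 1.1910+0.5878i, 2.3090+0.9511i]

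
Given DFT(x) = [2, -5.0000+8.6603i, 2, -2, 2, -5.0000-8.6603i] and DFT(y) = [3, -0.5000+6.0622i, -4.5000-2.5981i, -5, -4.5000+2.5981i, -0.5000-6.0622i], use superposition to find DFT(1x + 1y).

By linearity: DFT(1x + 1y) = 1·DFT(x) + 1·DFT(y)
= 1·[2, -5.0000+8.6603i, 2, -2, 2, -5.0000-8.6603i] + 1·[3, -0.5000+6.0622i, -4.5000-2.5981i, -5, -4.5000+2.5981i, -0.5000-6.0622i]

Computing element-wise:
Z[0] = 1·(2) + 1·(3) = 5
Z[1] = 1·(-5.0000+8.6603i) + 1·(-0.5000+6.0622i) = -5.5000+14.7225i
Z[2] = 1·(2) + 1·(-4.5000-2.5981i) = -2.5000-2.5981i
Z[3] = 1·(-2) + 1·(-5) = -7
Z[4] = 1·(2) + 1·(-4.5000+2.5981i) = -2.5000+2.5981i
Z[5] = 1·(-5.0000-8.6603i) + 1·(-0.5000-6.0622i) = -5.5000-14.7225i

DFT(1x + 1y) = 1·X + 1·Y = [5, -5.5000+14.7225i, -2.5000-2.5981i, -7, -2.5000+2.5981i, -5.5000-14.7225i]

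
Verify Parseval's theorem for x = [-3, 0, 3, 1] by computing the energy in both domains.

Time domain:
Σ|x[n]|² = |-3|² + |0|² + |3|² + |1|² = 19.0000

Frequency domain:
(1/4)Σ|X[k]|² = (1/4)(|1|² + |-6+1i|² + |-1|² + |-6-1i|²) = (1/4)·76.0000 = 19.0000

Both sides agree, confirming Parseval's theorem.

Σ|x[n]|² = (1/N)Σ|X[k]|² = 19.0000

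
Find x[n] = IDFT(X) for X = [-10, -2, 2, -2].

x[n] = (1/4) Σ(k=0 to 3) X[k] · e^(2πikn/4)

Computing each x[n]:
x[0] = -3
x[1] = -3
x[2] = -1
x[3] = -3

x = [-3, -3, -1, -3]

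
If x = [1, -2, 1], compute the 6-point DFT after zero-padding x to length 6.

Original 3-point DFT: [0, 1.5000+2.5981i, 1.5000-2.5981i]
Zero-padded 6-point DFT provides frequency interpolation.

DFT_6([x, 0, ...]) = [0, -0.5000+0.8660i, 1.5000+2.5981i, 4, 1.5000-2.5981i, -0.5000-0.8660i]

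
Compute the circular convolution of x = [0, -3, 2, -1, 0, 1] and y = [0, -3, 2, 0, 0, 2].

(x ⊛ y)[n] = Σ(m=0 to 5) x[m] · y[(n-m) mod 6]

Computing each output sample:
(x ⊛ y)[0] = -9
(x ⊛ y)[1] = 6
(x ⊛ y)[2] = 7
(x ⊛ y)[3] = -12
(x ⊛ y)[4] = 9
(x ⊛ y)[5] = -2

x ⊛ y = [-9, 6, 7, -12, 9, -2]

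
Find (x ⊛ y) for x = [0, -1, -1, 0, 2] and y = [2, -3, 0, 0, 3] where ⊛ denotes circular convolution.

(x ⊛ y)[n] = Σ(m=0 to 4) x[m] · y[(n-m) mod 5]

Computing each output sample:
(x ⊛ y)[0] = -9
(x ⊛ y)[1] = -5
(x ⊛ y)[2] = 1
(x ⊛ y)[3] = 9
(x ⊛ y)[4] = 4

x ⊛ y = [-9, -5, 1, 9, 4]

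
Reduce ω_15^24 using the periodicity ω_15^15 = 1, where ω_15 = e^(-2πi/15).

Since ω_15^15 = 1, powers reduce modulo 15.
24 mod 15 = 9
So ω_15^24 = ω_15^9 = e^(-2πi·9/15)

ω_15^24 = ω_15^9 = -0.8090+0.5878i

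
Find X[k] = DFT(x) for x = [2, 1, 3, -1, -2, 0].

X[k] = Σ(n=0 to 5) x[n] · ω_6^(nk)
where ω_6 = e^(-2πi/6)

Computing each X[k]:
X[0] = 3
X[1] = 3.0000-5.1962i
X[2] = 3.4641i
X[3] = 3
X[4] = -3.4641i
X[5] = 3.0000+5.1962i

X = [3, 3.0000-5.1962i, 3.4641i, 3, -3.4641i, 3.0000+5.1962i]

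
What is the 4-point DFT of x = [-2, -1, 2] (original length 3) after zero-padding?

Original 3-point DFT: [-1, -2.5000+2.5981i, -2.5000-2.5981i]
Zero-padded 4-point DFT provides frequency interpolation.

DFT_4([x, 0, ...]) = [-1, -4+1i, 1, -4-1i]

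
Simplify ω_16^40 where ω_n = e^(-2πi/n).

Since ω_16^16 = 1, powers reduce modulo 16.
40 mod 16 = 8
So ω_16^40 = ω_16^8 = e^(-2πi·8/16)

ω_16^40 = ω_16^8 = -1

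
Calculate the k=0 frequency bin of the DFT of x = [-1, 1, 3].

X[0] = Σ(n=0 to 2) x[n] · ω_3^0 = Σ x[n]
= (-1) + (1) + (3)

X[0] = 3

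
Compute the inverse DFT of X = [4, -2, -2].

x[n] = (1/3) Σ(k=0 to 2) X[k] · e^(2πikn/3)

Computing each x[n]:
x[0] = 0
x[1] = 2
x[2] = 2

x = [0, 2, 2]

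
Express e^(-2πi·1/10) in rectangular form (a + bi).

ω_10^1 = e^(-2πi·1/10)
= cos(-2π·1/10) + i·sin(-2π·1/10)
= cos(-2π/10) + i·sin(-2π/10)

ω_10^1 = cos(-2π/10) + i·sin(-2π/10) = 0.8090-0.5878i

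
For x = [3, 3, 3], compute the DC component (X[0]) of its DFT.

X[0] = Σ(n=0 to 2) x[n] · ω_3^0 = Σ x[n]
= (3) + (3) + (3)

X[0] = 9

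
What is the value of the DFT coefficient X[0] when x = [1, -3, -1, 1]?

X[0] = Σ(n=0 to 3) x[n] · ω_4^0 = Σ x[n]
= (1) + (-3) + (-1) + (1)

X[0] = -2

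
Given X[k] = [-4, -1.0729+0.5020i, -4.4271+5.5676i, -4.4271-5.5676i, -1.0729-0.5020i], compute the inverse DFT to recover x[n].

x[n] = (1/5) Σ(k=0 to 4) X[k] · e^(2πikn/5)

Computing each x[n]:
x[0] = -3
x[1] = -1
x[2] = 1
x[3] = -3
x[4] = 2

x = [-3, -1, 1, -3, 2]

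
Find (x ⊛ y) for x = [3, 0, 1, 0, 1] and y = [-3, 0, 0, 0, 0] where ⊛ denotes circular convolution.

(x ⊛ y)[n] = Σ(m=0 to 4) x[m] · y[(n-m) mod 5]

Computing each output sample:
(x ⊛ y)[0] = -9
(x ⊛ y)[1] = 0
(x ⊛ y)[2] = -3
(x ⊛ y)[3] = 0
(x ⊛ y)[4] = -3

x ⊛ y = [-9, 0, -3, 0, -3]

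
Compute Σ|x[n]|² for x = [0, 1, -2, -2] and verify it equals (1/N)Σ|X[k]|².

Time domain:
Σ|x[n]|² = |0|² + |1|² + |-2|² + |-2|² = 9.0000

Frequency domain:
(1/4)Σ|X[k]|² = (1/4)(|-3|² + |2-3i|² + |-1|² + |2+3i|²) = (1/4)·36.0000 = 9.0000

Both sides agree, confirming Parseval's theorem.

Σ|x[n]|² = (1/N)Σ|X[k]|² = 9.0000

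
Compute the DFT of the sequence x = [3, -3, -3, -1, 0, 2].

X[k] = Σ(n=0 to 5) x[n] · ω_6^(nk)
where ω_6 = e^(-2πi/6)

Computing each X[k]:
X[0] = -2
X[1] = 5.0000+6.9282i
X[2] = 4.0000+1.7321i
X[3] = 2
X[4] = 4.0000-1.7321i
X[5] = 5.0000-6.9282i

X = [-2, 5.0000+6.9282i, 4.0000+1.7321i, 2, 4.0000-1.7321i, 5.0000-6.9282i]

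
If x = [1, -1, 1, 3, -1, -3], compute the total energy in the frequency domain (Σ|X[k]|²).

Parseval: Σ|x[n]|² = (1/N)Σ|X[k]|², so Σ|X[k]|² = N·Σ|x[n]|² = 6·22.0000

Σ|X[k]|² = N·Σ|x[n]|² = 6·22.0000 = 132.0000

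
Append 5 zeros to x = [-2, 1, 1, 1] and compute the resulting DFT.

Original 4-point DFT: [1, -3, -3, -3]
Zero-padded 9-point DFT provides frequency interpolation.

DFT_9([x, 0, ...]) = [1, -1.5603-2.4936i, -3.2660-0.4608i, -2, -2.6736-0.5653i, -2.6736+0.5653i, -2, -3.2660+0.4608i, -1.5603+2.4936i]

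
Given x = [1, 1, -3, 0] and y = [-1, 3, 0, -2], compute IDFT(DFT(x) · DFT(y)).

(x ⊛ y)[n] = Σ(m=0 to 3) x[m] · y[(n-m) mod 4]

Computing each output sample:
(x ⊛ y)[0] = -3
(x ⊛ y)[1] = 8
(x ⊛ y)[2] = 6
(x ⊛ y)[3] = -11

x ⊛ y = [-3, 8, 6, -11]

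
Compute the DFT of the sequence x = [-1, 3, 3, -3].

X[k] = Σ(n=0 to 3) x[n] · ω_4^(nk)
where ω_4 = e^(-2πi/4)

Computing each X[k]:
X[0] = 2
X[1] = -4-6i
X[2] = 2
X[3] = -4+6i

X = [2, -4-6i, 2, -4+6i]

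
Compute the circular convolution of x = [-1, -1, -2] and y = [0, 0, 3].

(x ⊛ y)[n] = Σ(m=0 to 2) x[m] · y[(n-m) mod 3]

Computing each output sample:
(x ⊛ y)[0] = -3
(x ⊛ y)[1] = -6
(x ⊛ y)[2] = -3

x ⊛ y = [-3, -6, -3]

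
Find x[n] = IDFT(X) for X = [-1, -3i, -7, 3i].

x[n] = (1/4) Σ(k=0 to 3) X[k] · e^(2πikn/4)

Computing each x[n]:
x[0] = -2
x[1] = 3
x[2] = -2
x[3] = 0

x = [-2, 3, -2, 0]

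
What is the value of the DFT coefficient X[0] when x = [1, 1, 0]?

X[0] = Σ(n=0 to 2) x[n] · ω_3^0 = Σ x[n]
= (1) + (1) + (0)

X[0] = 2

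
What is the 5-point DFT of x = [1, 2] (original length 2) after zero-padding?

Original 2-point DFT: [3, -1]
Zero-padded 5-point DFT provides frequency interpolation.

DFT_5([x, 0, ...]) = [3, 1.6180-1.9021i, -0.6180-1.1756i, -0.6180+1.1756i, 1.6180+1.9021i]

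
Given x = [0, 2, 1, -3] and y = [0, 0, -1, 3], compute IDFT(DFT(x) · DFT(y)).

(x ⊛ y)[n] = Σ(m=0 to 3) x[m] · y[(n-m) mod 4]

Computing each output sample:
(x ⊛ y)[0] = 5
(x ⊛ y)[1] = 6
(x ⊛ y)[2] = -9
(x ⊛ y)[3] = -2

x ⊛ y = [5, 6, -9, -2]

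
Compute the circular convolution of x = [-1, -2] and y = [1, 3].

(x ⊛ y)[n] = Σ(m=0 to 1) x[m] · y[(n-m) mod 2]

Computing each output sample:
(x ⊛ y)[0] = -7
(x ⊛ y)[1] = -5

x ⊛ y = [-7, -5]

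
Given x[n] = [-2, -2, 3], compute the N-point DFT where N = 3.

X[k] = Σ(n=0 to 2) x[n] · ω_3^(nk)
where ω_3 = e^(-2πi/3)

Computing each X[k]:
X[0] = -1
X[1] = -2.5000+4.3301i
X[2] = -2.5000-4.3301i

X = [-1, -2.5000+4.3301i, -2.5000-4.3301i]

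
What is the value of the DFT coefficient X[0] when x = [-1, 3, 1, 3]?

X[0] = Σ(n=0 to 3) x[n] · ω_4^0 = Σ x[n]
= (-1) + (3) + (1) + (3)

X[0] = 6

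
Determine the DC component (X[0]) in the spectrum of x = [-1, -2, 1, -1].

X[0] = Σ(n=0 to 3) x[n] · ω_4^0 = Σ x[n]
= (-1) + (-2) + (1) + (-1)

X[0] = -3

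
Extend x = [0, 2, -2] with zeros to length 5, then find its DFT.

Original 3-point DFT: [0, -3.4641i, 3.4641i]
Zero-padded 5-point DFT provides frequency interpolation.

DFT_5([x, 0, ...]) = [0, 2.2361-0.7265i, -2.2361-3.0777i, -2.2361+3.0777i, 2.2361+0.7265i]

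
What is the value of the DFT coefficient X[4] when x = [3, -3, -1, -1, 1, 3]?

X[4] = Σ(n=0 to 5) x[n] · ω_6^(4n) where ω_6 = e^(-2πi/6)
= (3)·ω_6^0 + (-3)·ω_6^4 + (-1)·ω_6^8 + (-1)·ω_6^12 + (1)·ω_6^16 + (3)·ω_6^20

X[4] = 2.0000-3.4641i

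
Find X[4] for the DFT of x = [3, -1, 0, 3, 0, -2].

X[4] = Σ(n=0 to 5) x[n] · ω_6^(4n) where ω_6 = e^(-2πi/6)
= (3)·ω_6^0 + (-1)·ω_6^4 + (0)·ω_6^8 + (3)·ω_6^12 + (0)·ω_6^16 + (-2)·ω_6^20

X[4] = 7.5000+0.8660i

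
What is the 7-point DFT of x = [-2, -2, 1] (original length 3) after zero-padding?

Original 3-point DFT: [-3, -1.5000+2.5981i, -1.5000-2.5981i]
Zero-padded 7-point DFT provides frequency interpolation.

DFT_7([x, 0, ...]) = [-3, -3.4695+0.5887i, -2.4559+2.3837i, 0.4254+1.6496i, 0.4254-1.6496i, -2.4559-2.3837i, -3.4695-0.5887i]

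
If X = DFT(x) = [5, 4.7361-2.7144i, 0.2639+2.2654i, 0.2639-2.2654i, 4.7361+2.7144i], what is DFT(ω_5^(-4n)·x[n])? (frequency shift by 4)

Modulation property: DFT(ω_5^(-4n)·x[n]) = X[(k-4) mod 5], so circularly shift X by 4 positions.

X[k-4] = [4.7361-2.7144i, 0.2639+2.2654i, 0.2639-2.2654i, 4.7361+2.7144i, 5]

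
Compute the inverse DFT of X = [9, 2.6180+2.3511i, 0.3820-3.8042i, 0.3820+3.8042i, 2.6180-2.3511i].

x[n] = (1/5) Σ(k=0 to 4) X[k] · e^(2πikn/5)

Computing each x[n]:
x[0] = 3
x[1] = 2
x[2] = -1
x[3] = 3
x[4] = 2

x = [3, 2, -1, 3, 2]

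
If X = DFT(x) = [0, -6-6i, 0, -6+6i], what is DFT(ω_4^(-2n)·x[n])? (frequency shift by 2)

Modulation property: DFT(ω_4^(-2n)·x[n]) = X[(k-2) mod 4], so circularly shift X by 2 positions.

X[k-2] = [0, -6+6i, 0, -6-6i]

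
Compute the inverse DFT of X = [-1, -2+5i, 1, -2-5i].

x[n] = (1/4) Σ(k=0 to 3) X[k] · e^(2πikn/4)

Computing each x[n]:
x[0] = -1
x[1] = -3
x[2] = 1
x[3] = 2

x = [-1, -3, 1, 2]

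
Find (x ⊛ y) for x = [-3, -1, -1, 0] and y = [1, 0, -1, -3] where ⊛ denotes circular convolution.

(x ⊛ y)[n] = Σ(m=0 to 3) x[m] · y[(n-m) mod 4]

Computing each output sample:
(x ⊛ y)[0] = 1
(x ⊛ y)[1] = 2
(x ⊛ y)[2] = 2
(x ⊛ y)[3] = 10

x ⊛ y = [1, 2, 2, 10]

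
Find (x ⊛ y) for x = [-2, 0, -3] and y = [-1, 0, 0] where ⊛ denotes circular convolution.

(x ⊛ y)[n] = Σ(m=0 to 2) x[m] · y[(n-m) mod 3]

Computing each output sample:
(x ⊛ y)[0] = 2
(x ⊛ y)[1] = 0
(x ⊛ y)[2] = 3

x ⊛ y = [2, 0, 3]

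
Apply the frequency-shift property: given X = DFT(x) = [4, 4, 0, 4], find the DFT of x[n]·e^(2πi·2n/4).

Modulation property: DFT(ω_4^(-2n)·x[n]) = X[(k-2) mod 4], so circularly shift X by 2 positions.

X[k-2] = [0, 4, 4, 4]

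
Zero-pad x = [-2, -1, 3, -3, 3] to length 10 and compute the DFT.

Original 5-point DFT: [0, -1.3820+0.2775i, -3.6180+8.0575i, -3.6180-8.0575i, -1.3820-0.2775i]
Zero-padded 10-point DFT provides frequency interpolation.

DFT_10([x, 0, ...]) = [0, -3.3820-1.1756i, -1.3820+0.2775i, -5.6180-1.9021i, -3.6180+8.0575i, 8, -3.6180-8.0575i, -5.6180+1.9021i, -1.3820-0.2775i, -3.3820+1.1756i]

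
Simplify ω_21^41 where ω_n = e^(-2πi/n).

Since ω_21^21 = 1, powers reduce modulo 21.
41 mod 21 = 20
So ω_21^41 = ω_21^20 = e^(-2πi·20/21)

ω_21^41 = ω_21^20 = 0.9556+0.2948i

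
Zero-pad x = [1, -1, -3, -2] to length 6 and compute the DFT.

Original 4-point DFT: [-5, 4-1i, 1, 4+1i]
Zero-padded 6-point DFT provides frequency interpolation.

DFT_6([x, 0, ...]) = [-5, 4.0000+3.4641i, 1.0000-1.7321i, 1, 1.0000+1.7321i, 4.0000-3.4641i]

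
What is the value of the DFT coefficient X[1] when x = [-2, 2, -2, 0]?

X[1] = Σ(n=0 to 3) x[n] · ω_4^(1n) where ω_4 = e^(-2πi/4)
= (-2)·ω_4^0 + (2)·ω_4^1 + (-2)·ω_4^2 + (0)·ω_4^3

X[1] = -2i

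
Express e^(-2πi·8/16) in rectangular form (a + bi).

ω_16^8 = e^(-2πi·8/16)
= cos(-2π·8/16) + i·sin(-2π·8/16)
= cos(-16π/16) + i·sin(-16π/16)

ω_16^8 = cos(-16π/16) + i·sin(-16π/16) = -1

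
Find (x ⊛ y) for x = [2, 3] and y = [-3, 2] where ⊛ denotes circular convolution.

(x ⊛ y)[n] = Σ(m=0 to 1) x[m] · y[(n-m) mod 2]

Computing each output sample:
(x ⊛ y)[0] = 0
(x ⊛ y)[1] = -5

x ⊛ y = [0, -5]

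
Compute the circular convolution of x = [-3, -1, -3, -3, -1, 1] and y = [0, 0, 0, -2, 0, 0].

(x ⊛ y)[n] = Σ(m=0 to 5) x[m] · y[(n-m) mod 6]

Computing each output sample:
(x ⊛ y)[0] = 6
(x ⊛ y)[1] = 2
(x ⊛ y)[2] = -2
(x ⊛ y)[3] = 6
(x ⊛ y)[4] = 2
(x ⊛ y)[5] = 6

x ⊛ y = [6, 2, -2, 6, 2, 6]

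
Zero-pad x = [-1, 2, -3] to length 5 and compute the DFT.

Original 3-point DFT: [-2, -0.5000-4.3301i, -0.5000+4.3301i]
Zero-padded 5-point DFT provides frequency interpolation.

DFT_5([x, 0, ...]) = [-2, 2.0451-0.1388i, -3.5451-4.0287i, -3.5451+4.0287i, 2.0451+0.1388i]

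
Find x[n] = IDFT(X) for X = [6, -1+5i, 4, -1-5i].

x[n] = (1/4) Σ(k=0 to 3) X[k] · e^(2πikn/4)

Computing each x[n]:
x[0] = 2
x[1] = -2
x[2] = 3
x[3] = 3

x = [2, -2, 3, 3]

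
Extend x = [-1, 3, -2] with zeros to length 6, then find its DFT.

Original 3-point DFT: [0, -1.5000-4.3301i, -1.5000+4.3301i]
Zero-padded 6-point DFT provides frequency interpolation.

DFT_6([x, 0, ...]) = [0, 1.5000-0.8660i, -1.5000-4.3301i, -6, -1.5000+4.3301i, 1.5000+0.8660i]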